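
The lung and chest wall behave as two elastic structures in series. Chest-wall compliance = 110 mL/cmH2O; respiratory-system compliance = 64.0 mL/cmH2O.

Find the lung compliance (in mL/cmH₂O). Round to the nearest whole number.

1/CL = 1/Crs − 1/Ccw.
1/CL = 1/64.0 − 1/110 = 0.006534.
CL = 153.05 mL/cmH2O.

153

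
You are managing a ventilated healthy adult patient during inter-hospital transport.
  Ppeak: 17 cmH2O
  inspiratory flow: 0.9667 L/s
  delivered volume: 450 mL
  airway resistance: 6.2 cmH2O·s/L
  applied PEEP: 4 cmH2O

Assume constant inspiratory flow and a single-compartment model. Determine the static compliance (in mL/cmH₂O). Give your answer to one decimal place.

64.2

Equation of motion (constant flow): PIP = Vt/C + R·V̇ + PEEP.
Vt/C = PIP − R·V̇ − PEEP = 17 − 6.2×0.9667 − 4 = 17 − 5.994 − 4 = 7.006 cmH2O.
C = Vt / 7.006 = 450 / 7.006 = 64.231 mL/cmH2O.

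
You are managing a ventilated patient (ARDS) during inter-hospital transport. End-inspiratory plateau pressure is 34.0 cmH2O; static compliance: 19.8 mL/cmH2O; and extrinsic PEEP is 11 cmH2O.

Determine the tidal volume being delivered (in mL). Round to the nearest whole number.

455

Vt = Cstat × (Pplat − PEEP) = 19.8 × (34.0 − 11) = 19.8 × 23.0 = 455.4 mL.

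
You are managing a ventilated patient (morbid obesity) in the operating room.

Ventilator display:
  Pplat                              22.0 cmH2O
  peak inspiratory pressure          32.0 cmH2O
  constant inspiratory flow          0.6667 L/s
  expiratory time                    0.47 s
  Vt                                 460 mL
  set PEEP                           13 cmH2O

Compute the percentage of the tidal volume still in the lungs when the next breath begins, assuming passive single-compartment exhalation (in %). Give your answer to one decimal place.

R = (PIP − Pplat)/V̇ = (32.0 − 22.0) / 0.6667 = 10.0/0.6667 = 14.999 cmH2O·s/L.
C = Vt/(Pplat − PEEP) = 460.0 / (22.0 − 13) = 460.0/9.0 = 51.111 mL/cmH2O.
τ = R × C = 14.999 × 0.05111 L/cmH2O = 0.7666 s.
Fraction remaining at end-expiration = e^(−Te/τ) = e^(−0.47/0.7666) = 0.5417 → 54.17%.

54.2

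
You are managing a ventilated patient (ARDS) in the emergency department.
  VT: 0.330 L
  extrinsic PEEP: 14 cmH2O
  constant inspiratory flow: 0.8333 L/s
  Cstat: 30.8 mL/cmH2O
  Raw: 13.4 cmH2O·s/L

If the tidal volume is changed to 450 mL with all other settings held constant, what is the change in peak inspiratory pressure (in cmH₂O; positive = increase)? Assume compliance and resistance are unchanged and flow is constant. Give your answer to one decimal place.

PIP = Vt/C + R·V̇ + PEEP (constant-flow equation of motion).
Only the elastic term changes: ΔPIP = ΔVt / C = (450 − 330) / 30.8 = 3.896 cmH2O.

3.9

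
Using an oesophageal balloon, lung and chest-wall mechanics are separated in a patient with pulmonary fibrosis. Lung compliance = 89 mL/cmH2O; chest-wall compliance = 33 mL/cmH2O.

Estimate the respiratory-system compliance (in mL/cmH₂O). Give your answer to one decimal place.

24.1

Lung and chest wall are elastances in series: 1/Crs = 1/CL + 1/Ccw.
1/Crs = 1/89 + 1/33 = 0.04154.
Crs = 24.073 mL/cmH2O.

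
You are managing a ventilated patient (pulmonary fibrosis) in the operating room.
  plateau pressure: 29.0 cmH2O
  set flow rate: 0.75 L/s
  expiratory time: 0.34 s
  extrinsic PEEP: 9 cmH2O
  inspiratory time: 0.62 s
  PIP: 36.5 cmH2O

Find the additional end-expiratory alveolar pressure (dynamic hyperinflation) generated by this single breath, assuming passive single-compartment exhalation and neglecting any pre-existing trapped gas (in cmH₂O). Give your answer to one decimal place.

4.6

Vt = flow × Ti = 0.75 L/s × 0.62 s × 1000 mL/L = 465.0 mL.
R = (PIP − Pplat)/V̇ = (36.5 − 29.0) / 0.75 = 7.5/0.75 = 10.0 cmH2O·s/L.
C = Vt/(Pplat − PEEP) = 465.0 / (29.0 − 9) = 465.0/20.0 = 23.25 mL/cmH2O.
τ = R × C = 10.0 × 0.02325 L/cmH2O = 0.2325 s.
Fraction remaining = e^(−Te/τ) = e^(−0.34/0.2325) = 0.2317; trapped volume = 465.0 × 0.2317 = 107.74 mL.
Additional alveolar pressure from trapping ≈ V_trapped / C = 107.74 / 23.25 = 4.634 cmH2O.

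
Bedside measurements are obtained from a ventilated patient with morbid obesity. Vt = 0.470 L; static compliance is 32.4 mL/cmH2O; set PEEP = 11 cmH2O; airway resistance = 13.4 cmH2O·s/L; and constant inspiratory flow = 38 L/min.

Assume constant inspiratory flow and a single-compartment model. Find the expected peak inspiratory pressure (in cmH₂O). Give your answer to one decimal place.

34.0

Flow: 38 L/min ÷ 60 = 0.6333 L/s.
Equation of motion (constant flow): PIP = Vt/C + R·V̇ + PEEP.
PIP = 470/32.4 + 13.4×0.6333 + 11 = 14.506 + 8.486 + 11 = 33.992 cmH2O.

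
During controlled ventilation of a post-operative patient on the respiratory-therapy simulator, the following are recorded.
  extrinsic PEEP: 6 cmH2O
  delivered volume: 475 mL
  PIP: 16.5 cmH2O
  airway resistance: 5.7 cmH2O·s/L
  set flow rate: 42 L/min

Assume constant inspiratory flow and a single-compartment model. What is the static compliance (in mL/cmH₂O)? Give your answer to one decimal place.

Flow: 42 L/min ÷ 60 = 0.7 L/s.
Equation of motion (constant flow): PIP = Vt/C + R·V̇ + PEEP.
Vt/C = PIP − R·V̇ − PEEP = 16.5 − 5.7×0.7 − 6 = 16.5 − 3.99 − 6 = 6.51 cmH2O.
C = Vt / 6.51 = 475 / 6.51 = 72.965 mL/cmH2O.

73.0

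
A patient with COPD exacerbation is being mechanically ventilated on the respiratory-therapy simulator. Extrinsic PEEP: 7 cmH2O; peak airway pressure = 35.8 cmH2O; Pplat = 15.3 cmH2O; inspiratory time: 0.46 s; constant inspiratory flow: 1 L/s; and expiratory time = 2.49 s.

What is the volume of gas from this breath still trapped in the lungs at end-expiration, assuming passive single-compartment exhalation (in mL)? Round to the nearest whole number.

51

Vt = flow × Ti = 1 L/s × 0.46 s × 1000 mL/L = 460.0 mL.
R = (PIP − Pplat)/V̇ = (35.8 − 15.3) / 1 = 20.5/1 = 20.5 cmH2O·s/L.
C = Vt/(Pplat − PEEP) = 460.0 / (15.3 − 7) = 460.0/8.3 = 55.422 mL/cmH2O.
τ = R × C = 20.5 × 0.05542 L/cmH2O = 1.136 s.
Fraction remaining = e^(−Te/τ) = e^(−2.49/1.136) = 0.1117.
Trapped volume = 460.0 × 0.1117 = 51.382 mL.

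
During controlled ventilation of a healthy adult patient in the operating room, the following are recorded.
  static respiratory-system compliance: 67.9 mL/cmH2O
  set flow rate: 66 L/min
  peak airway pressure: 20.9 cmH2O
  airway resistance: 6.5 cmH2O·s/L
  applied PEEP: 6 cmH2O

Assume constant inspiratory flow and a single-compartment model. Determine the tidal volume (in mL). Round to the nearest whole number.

526

Flow: 66 L/min ÷ 60 = 1.1 L/s.
Equation of motion (constant flow): PIP = Vt/C + R·V̇ + PEEP.
Vt/C = PIP − R·V̇ − PEEP = 20.9 − 7.15 − 6 = 7.75 cmH2O.
Vt = C × 7.75 = 67.9 × 7.75 = 526.23 mL.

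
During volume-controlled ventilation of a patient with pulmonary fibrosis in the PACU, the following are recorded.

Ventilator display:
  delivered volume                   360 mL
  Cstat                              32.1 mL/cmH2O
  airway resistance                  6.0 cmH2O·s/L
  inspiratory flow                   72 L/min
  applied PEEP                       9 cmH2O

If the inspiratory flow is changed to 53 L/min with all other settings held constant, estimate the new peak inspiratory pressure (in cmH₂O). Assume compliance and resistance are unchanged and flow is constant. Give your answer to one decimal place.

Flow: 72 L/min ÷ 60 = 1.2 L/s.
New flow: 53 L/min ÷ 60 = 0.8833 L/s.
PIP = Vt/C + R·V̇ + PEEP (constant-flow equation of motion).
Only the resistive term changes: ΔPIP = R × ΔV̇ = 6.0 × (0.8833 − 1.2) = 6.0 × -0.3167 = -1.9 cmH2O.
Original PIP = 360/32.1 + 6.0×1.2 + 9 = 27.415 cmH2O; new PIP = 27.415 + (-1.9) = 25.515 cmH2O.

25.5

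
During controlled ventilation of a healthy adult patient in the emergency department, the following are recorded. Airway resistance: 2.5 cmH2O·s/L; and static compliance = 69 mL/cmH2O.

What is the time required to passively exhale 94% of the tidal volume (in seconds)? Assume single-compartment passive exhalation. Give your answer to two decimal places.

τ = R × C = 2.5 × 69 mL/cmH2O = 2.5 × 0.069 L/cmH2O = 0.1725 s.
Exhaled fraction f = 1 − e^(−t/τ) → t = −τ·ln(1 − f) = −0.1725·ln(0.06) = 0.4853 s.

0.49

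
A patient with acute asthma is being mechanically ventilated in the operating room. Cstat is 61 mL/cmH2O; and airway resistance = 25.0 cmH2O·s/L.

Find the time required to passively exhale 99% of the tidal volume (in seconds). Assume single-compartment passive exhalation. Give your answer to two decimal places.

7.02

τ = R × C = 25.0 × 61 mL/cmH2O = 25.0 × 0.061 L/cmH2O = 1.525 s.
Exhaled fraction f = 1 − e^(−t/τ) → t = −τ·ln(1 − f) = −1.525·ln(0.01) = 7.023 s.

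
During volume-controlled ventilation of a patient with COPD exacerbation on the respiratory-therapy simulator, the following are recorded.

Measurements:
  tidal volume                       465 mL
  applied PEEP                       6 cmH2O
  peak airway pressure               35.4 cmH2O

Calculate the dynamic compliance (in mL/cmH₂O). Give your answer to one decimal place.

Dynamic compliance = Vt / (PIP − PEEP) = 465 / (35.4 − 6) = 465 / 29.4 = 15.816 mL/cmH2O.

15.8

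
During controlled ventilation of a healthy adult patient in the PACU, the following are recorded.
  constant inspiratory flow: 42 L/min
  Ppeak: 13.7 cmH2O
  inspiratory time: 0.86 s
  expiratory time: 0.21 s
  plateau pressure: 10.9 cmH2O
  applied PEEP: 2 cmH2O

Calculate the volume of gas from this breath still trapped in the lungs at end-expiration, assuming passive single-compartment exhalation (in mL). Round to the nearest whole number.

277

Flow: 42 L/min ÷ 60 = 0.7 L/s.
Vt = flow × Ti = 0.7 L/s × 0.86 s × 1000 mL/L = 602.0 mL.
R = (PIP − Pplat)/V̇ = (13.7 − 10.9) / 0.7 = 2.8/0.7 = 4.0 cmH2O·s/L.
C = Vt/(Pplat − PEEP) = 602.0 / (10.9 − 2) = 602.0/8.9 = 67.64 mL/cmH2O.
τ = R × C = 4.0 × 0.06764 L/cmH2O = 0.2706 s.
Fraction remaining = e^(−Te/τ) = e^(−0.21/0.2706) = 0.4602.
Trapped volume = 602.0 × 0.4602 = 277.04 mL.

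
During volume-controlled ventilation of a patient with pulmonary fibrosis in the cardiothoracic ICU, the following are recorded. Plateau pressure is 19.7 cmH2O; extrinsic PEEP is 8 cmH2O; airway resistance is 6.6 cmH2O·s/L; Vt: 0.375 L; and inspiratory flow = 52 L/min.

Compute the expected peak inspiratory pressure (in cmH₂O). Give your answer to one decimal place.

Flow: 52 L/min ÷ 60 = 0.8667 L/s.
PIP = Pplat + Raw × flow = 19.7 + 6.6 × 0.8667 = 19.7 + 5.72 = 25.42 cmH2O.

25.4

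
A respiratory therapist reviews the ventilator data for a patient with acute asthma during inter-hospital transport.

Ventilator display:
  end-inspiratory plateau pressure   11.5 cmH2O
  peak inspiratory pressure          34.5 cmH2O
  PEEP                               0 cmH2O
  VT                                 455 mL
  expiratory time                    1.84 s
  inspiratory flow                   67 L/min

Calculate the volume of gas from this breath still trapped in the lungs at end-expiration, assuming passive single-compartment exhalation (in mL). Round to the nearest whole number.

Flow: 67 L/min ÷ 60 = 1.1167 L/s.
R = (PIP − Pplat)/V̇ = (34.5 − 11.5) / 1.1167 = 23.0/1.1167 = 20.596 cmH2O·s/L.
C = Vt/(Pplat − PEEP) = 455.0 / (11.5 − 0) = 455.0/11.5 = 39.565 mL/cmH2O.
τ = R × C = 20.596 × 0.03957 L/cmH2O = 0.815 s.
Fraction remaining = e^(−Te/τ) = e^(−1.84/0.815) = 0.1046.
Trapped volume = 455.0 × 0.1046 = 47.593 mL.

48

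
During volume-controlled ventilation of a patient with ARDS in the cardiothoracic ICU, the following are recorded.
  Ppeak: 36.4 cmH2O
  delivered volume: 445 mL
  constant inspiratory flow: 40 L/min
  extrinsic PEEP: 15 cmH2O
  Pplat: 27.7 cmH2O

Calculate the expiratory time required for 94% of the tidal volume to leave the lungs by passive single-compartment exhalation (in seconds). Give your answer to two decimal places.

1.29

Flow: 40 L/min ÷ 60 = 0.6667 L/s.
R = (PIP − Pplat)/V̇ = (36.4 − 27.7) / 0.6667 = 8.7/0.6667 = 13.049 cmH2O·s/L.
C = Vt/(Pplat − PEEP) = 445.0 / (27.7 − 15) = 445.0/12.7 = 35.039 mL/cmH2O.
τ = R × C = 13.049 × 0.03504 L/cmH2O = 0.4572 s.
t = −τ·ln(1 − 0.94) = −0.4572·ln(0.06) = 1.286 s.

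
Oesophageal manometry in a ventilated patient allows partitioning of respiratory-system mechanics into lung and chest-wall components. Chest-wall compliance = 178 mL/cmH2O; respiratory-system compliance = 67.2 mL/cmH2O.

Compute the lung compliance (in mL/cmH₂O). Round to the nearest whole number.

1/CL = 1/Crs − 1/Ccw.
1/CL = 1/67.2 − 1/178 = 0.009263.
CL = 107.96 mL/cmH2O.

108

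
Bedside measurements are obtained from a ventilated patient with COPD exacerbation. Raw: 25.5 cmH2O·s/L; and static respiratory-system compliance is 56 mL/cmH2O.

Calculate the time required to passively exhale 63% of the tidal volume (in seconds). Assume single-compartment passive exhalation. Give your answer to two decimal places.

τ = R × C = 25.5 × 56 mL/cmH2O = 25.5 × 0.056 L/cmH2O = 1.428 s.
Exhaled fraction f = 1 − e^(−t/τ) → t = −τ·ln(1 − f) = −1.428·ln(0.37) = 1.42 s.

1.42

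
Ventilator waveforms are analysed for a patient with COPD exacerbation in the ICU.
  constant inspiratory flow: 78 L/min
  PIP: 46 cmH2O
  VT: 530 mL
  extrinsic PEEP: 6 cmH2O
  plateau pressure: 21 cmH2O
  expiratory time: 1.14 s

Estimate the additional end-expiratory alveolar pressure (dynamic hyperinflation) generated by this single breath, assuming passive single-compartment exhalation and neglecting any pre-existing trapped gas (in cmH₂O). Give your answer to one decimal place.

2.8

Flow: 78 L/min ÷ 60 = 1.3 L/s.
R = (PIP − Pplat)/V̇ = (46 − 21) / 1.3 = 25.0/1.3 = 19.231 cmH2O·s/L.
C = Vt/(Pplat − PEEP) = 530.0 / (21 − 6) = 530.0/15.0 = 35.333 mL/cmH2O.
τ = R × C = 19.231 × 0.03533 L/cmH2O = 0.6794 s.
Fraction remaining = e^(−Te/τ) = e^(−1.14/0.6794) = 0.1868; trapped volume = 530.0 × 0.1868 = 99.004 mL.
Additional alveolar pressure from trapping ≈ V_trapped / C = 99.004 / 35.333 = 2.802 cmH2O.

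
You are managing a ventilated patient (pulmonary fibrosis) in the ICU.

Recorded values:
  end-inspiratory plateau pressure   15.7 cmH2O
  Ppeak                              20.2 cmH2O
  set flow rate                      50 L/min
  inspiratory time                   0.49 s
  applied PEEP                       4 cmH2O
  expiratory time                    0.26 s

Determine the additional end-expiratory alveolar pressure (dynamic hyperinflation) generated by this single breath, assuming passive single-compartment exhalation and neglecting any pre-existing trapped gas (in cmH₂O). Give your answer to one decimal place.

Flow: 50 L/min ÷ 60 = 0.8333 L/s.
Vt = flow × Ti = 0.8333 L/s × 0.49 s × 1000 mL/L = 408.32 mL.
R = (PIP − Pplat)/V̇ = (20.2 − 15.7) / 0.8333 = 4.5/0.8333 = 5.4 cmH2O·s/L.
C = Vt/(Pplat − PEEP) = 408.32 / (15.7 − 4) = 408.32/11.7 = 34.899 mL/cmH2O.
τ = R × C = 5.4 × 0.0349 L/cmH2O = 0.1885 s.
Fraction remaining = e^(−Te/τ) = e^(−0.26/0.1885) = 0.2518; trapped volume = 408.32 × 0.2518 = 102.81 mL.
Additional alveolar pressure from trapping ≈ V_trapped / C = 102.81 / 34.899 = 2.946 cmH2O.

2.9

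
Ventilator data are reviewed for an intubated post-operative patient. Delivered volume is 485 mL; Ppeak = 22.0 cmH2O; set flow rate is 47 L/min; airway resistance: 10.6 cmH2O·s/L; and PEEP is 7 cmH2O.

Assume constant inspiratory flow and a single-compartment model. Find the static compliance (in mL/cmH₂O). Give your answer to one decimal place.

72.4

Flow: 47 L/min ÷ 60 = 0.7833 L/s.
Equation of motion (constant flow): PIP = Vt/C + R·V̇ + PEEP.
Vt/C = PIP − R·V̇ − PEEP = 22.0 − 10.6×0.7833 − 7 = 22.0 − 8.303 − 7 = 6.697 cmH2O.
C = Vt / 6.697 = 485 / 6.697 = 72.42 mL/cmH2O.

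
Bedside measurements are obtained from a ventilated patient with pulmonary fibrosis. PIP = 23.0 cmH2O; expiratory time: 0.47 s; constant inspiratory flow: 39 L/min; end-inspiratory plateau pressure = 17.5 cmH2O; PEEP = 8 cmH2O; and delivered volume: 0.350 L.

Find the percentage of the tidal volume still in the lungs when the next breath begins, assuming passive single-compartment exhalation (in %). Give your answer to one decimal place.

Flow: 39 L/min ÷ 60 = 0.65 L/s.
R = (PIP − Pplat)/V̇ = (23.0 − 17.5) / 0.65 = 5.5/0.65 = 8.462 cmH2O·s/L.
C = Vt/(Pplat − PEEP) = 350.0 / (17.5 − 8) = 350.0/9.5 = 36.842 mL/cmH2O.
τ = R × C = 8.462 × 0.03684 L/cmH2O = 0.3117 s.
Fraction remaining at end-expiration = e^(−Te/τ) = e^(−0.47/0.3117) = 0.2214 → 22.14%.

22.1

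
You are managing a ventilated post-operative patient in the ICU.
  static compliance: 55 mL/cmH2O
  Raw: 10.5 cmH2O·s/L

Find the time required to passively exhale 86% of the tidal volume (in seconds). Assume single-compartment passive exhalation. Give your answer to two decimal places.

1.14

τ = R × C = 10.5 × 55 mL/cmH2O = 10.5 × 0.055 L/cmH2O = 0.5775 s.
Exhaled fraction f = 1 − e^(−t/τ) → t = −τ·ln(1 − f) = −0.5775·ln(0.14) = 1.135 s.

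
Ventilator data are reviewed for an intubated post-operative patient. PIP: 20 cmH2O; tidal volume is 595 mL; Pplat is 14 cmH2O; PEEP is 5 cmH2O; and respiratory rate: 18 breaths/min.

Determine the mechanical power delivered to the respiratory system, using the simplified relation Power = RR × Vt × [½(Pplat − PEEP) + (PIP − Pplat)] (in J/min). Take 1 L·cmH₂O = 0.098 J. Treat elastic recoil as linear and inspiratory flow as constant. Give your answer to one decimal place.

Per-breath work = Vt × [½(Pplat−PEEP) + (PIP−Pplat)] = 0.595 × [0.5×9.0 + 6.0] = 0.595 × 10.5 = 6.248 L·cmH2O.
Power = 18 × 6.248 = 112.46 L·cmH2O/min.
× 0.098 J/(L·cmH2O) → 11.021 J/min.

11.0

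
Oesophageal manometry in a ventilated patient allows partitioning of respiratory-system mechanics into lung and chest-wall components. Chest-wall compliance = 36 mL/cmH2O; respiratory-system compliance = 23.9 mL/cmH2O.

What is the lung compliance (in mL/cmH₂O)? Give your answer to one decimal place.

1/CL = 1/Crs − 1/Ccw.
1/CL = 1/23.9 − 1/36 = 0.01406.
CL = 71.124 mL/cmH2O.

71.1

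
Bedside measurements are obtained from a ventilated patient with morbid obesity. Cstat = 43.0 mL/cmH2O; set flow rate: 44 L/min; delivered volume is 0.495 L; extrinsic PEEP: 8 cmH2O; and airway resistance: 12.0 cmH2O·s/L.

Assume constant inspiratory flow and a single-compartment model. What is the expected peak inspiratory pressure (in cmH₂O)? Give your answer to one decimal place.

28.3

Flow: 44 L/min ÷ 60 = 0.7333 L/s.
Equation of motion (constant flow): PIP = Vt/C + R·V̇ + PEEP.
PIP = 495/43.0 + 12.0×0.7333 + 8 = 11.512 + 8.8 + 8 = 28.312 cmH2O.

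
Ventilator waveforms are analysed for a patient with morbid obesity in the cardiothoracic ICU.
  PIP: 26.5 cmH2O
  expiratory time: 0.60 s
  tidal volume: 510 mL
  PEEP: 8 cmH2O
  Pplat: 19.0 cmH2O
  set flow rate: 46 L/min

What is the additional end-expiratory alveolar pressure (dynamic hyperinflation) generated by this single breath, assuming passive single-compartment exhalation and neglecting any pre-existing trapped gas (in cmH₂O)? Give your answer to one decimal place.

Flow: 46 L/min ÷ 60 = 0.7667 L/s.
R = (PIP − Pplat)/V̇ = (26.5 − 19.0) / 0.7667 = 7.5/0.7667 = 9.782 cmH2O·s/L.
C = Vt/(Pplat − PEEP) = 510.0 / (19.0 − 8) = 510.0/11.0 = 46.364 mL/cmH2O.
τ = R × C = 9.782 × 0.04636 L/cmH2O = 0.4535 s.
Fraction remaining = e^(−Te/τ) = e^(−0.60/0.4535) = 0.2663; trapped volume = 510.0 × 0.2663 = 135.81 mL.
Additional alveolar pressure from trapping ≈ V_trapped / C = 135.81 / 46.364 = 2.929 cmH2O.

2.9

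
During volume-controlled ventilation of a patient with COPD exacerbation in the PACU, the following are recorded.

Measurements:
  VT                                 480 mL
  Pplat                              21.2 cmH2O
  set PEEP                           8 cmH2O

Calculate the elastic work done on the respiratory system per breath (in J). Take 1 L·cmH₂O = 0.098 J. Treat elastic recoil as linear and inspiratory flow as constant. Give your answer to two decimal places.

0.31

Elastic work ≈ ½ × (Pplat − PEEP) × Vt = 0.5 × (21.2 − 8) × 0.480 L = 0.5 × 13.2 × 0.480 = 3.168 L·cmH2O.
× 0.098 J/(L·cmH2O) → 0.3105 J.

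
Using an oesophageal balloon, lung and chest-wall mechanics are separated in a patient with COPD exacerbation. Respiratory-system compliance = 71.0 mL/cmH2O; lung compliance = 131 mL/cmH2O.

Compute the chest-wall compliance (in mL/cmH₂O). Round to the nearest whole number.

1/Ccw = 1/Crs − 1/CL.
1/Ccw = 1/71.0 − 1/131 = 0.006451.
Ccw = 155.01 mL/cmH2O.

155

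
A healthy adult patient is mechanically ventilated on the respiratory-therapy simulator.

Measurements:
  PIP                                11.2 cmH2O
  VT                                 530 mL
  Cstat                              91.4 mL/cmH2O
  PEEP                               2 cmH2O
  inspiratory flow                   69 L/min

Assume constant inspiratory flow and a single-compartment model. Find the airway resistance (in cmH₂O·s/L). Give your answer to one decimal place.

Flow: 69 L/min ÷ 60 = 1.15 L/s.
Equation of motion (constant flow): PIP = Vt/C + R·V̇ + PEEP.
R·V̇ = PIP − Vt/C − PEEP = 11.2 − 530/91.4 − 2 = 11.2 − 5.799 − 2 = 3.401 cmH2O.
R = 3.401 / 1.15 = 2.957 cmH2O·s/L.

3.0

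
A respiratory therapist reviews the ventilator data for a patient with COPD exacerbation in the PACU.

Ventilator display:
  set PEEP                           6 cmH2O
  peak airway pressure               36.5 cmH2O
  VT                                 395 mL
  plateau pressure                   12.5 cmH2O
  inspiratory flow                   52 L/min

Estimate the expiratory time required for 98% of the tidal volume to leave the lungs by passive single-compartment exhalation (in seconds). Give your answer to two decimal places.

6.58

Flow: 52 L/min ÷ 60 = 0.8667 L/s.
R = (PIP − Pplat)/V̇ = (36.5 − 12.5) / 0.8667 = 24.0/0.8667 = 27.691 cmH2O·s/L.
C = Vt/(Pplat − PEEP) = 395.0 / (12.5 − 6) = 395.0/6.5 = 60.769 mL/cmH2O.
τ = R × C = 27.691 × 0.06077 L/cmH2O = 1.683 s.
t = −τ·ln(1 − 0.98) = −1.683·ln(0.02) = 6.584 s.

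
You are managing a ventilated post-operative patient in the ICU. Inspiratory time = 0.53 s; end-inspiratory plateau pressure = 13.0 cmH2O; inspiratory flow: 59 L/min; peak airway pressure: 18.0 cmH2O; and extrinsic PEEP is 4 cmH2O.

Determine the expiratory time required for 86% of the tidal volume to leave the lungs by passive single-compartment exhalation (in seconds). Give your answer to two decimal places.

Flow: 59 L/min ÷ 60 = 0.9833 L/s.
Vt = flow × Ti = 0.9833 L/s × 0.53 s × 1000 mL/L = 521.15 mL.
R = (PIP − Pplat)/V̇ = (18.0 − 13.0) / 0.9833 = 5.0/0.9833 = 5.085 cmH2O·s/L.
C = Vt/(Pplat − PEEP) = 521.15 / (13.0 − 4) = 521.15/9.0 = 57.906 mL/cmH2O.
τ = R × C = 5.085 × 0.05791 L/cmH2O = 0.2945 s.
t = −τ·ln(1 − 0.86) = −0.2945·ln(0.14) = 0.579 s.

0.58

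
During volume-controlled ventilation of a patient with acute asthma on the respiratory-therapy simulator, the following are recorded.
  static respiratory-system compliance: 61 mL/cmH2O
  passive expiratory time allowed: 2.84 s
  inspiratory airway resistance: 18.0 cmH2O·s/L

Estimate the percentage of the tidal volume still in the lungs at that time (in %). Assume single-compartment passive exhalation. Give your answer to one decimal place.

7.5

τ = R × C = 18.0 × 61 mL/cmH2O = 18.0 × 0.061 L/cmH2O = 1.098 s.
Passive exhalation: V(t)/V₀ = e^(−t/τ) = e^(−2.84/1.098) = 0.07528.
Fraction remaining = 0.07528 → 7.528%.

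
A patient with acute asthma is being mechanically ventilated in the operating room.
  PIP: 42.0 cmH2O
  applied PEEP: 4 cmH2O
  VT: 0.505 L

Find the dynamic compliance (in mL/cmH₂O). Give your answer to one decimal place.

Dynamic compliance = Vt / (PIP − PEEP) = 505 / (42.0 − 4) = 505 / 38.0 = 13.289 mL/cmH2O.

13.3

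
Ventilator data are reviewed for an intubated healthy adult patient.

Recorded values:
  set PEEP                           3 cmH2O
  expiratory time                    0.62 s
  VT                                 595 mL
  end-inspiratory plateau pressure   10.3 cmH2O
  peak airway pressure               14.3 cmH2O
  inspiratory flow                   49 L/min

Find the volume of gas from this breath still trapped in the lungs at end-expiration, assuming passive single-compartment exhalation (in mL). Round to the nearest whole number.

126

Flow: 49 L/min ÷ 60 = 0.8167 L/s.
R = (PIP − Pplat)/V̇ = (14.3 − 10.3) / 0.8167 = 4.0/0.8167 = 4.898 cmH2O·s/L.
C = Vt/(Pplat − PEEP) = 595.0 / (10.3 − 3) = 595.0/7.3 = 81.507 mL/cmH2O.
τ = R × C = 4.898 × 0.08151 L/cmH2O = 0.3992 s.
Fraction remaining = e^(−Te/τ) = e^(−0.62/0.3992) = 0.2116.
Trapped volume = 595.0 × 0.2116 = 125.9 mL.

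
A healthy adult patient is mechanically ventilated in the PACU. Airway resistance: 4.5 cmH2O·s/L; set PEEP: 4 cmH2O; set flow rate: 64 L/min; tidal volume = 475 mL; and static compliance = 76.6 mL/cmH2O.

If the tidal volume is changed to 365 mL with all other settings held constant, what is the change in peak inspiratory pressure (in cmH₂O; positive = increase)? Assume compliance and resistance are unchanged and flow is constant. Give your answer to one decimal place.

PIP = Vt/C + R·V̇ + PEEP (constant-flow equation of motion).
Only the elastic term changes: ΔPIP = ΔVt / C = (365 − 475) / 76.6 = -1.436 cmH2O.

-1.4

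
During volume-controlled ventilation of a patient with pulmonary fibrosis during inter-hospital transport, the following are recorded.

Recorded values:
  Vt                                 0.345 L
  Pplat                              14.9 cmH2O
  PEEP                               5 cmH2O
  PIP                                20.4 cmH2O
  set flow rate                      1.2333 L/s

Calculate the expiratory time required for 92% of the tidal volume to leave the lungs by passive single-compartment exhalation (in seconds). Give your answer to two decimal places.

R = (PIP − Pplat)/V̇ = (20.4 − 14.9) / 1.2333 = 5.5/1.2333 = 4.46 cmH2O·s/L.
C = Vt/(Pplat − PEEP) = 345.0 / (14.9 − 5) = 345.0/9.9 = 34.848 mL/cmH2O.
τ = R × C = 4.46 × 0.03485 L/cmH2O = 0.1554 s.
t = −τ·ln(1 − 0.92) = −0.1554·ln(0.08) = 0.3925 s.

0.39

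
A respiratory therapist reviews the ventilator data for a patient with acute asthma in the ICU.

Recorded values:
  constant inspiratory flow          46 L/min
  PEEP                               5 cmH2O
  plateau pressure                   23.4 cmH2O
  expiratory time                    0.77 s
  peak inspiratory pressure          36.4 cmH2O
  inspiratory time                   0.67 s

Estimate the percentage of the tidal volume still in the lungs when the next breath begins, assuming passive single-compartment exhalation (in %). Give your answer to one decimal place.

19.7

Flow: 46 L/min ÷ 60 = 0.7667 L/s.
Vt = flow × Ti = 0.7667 L/s × 0.67 s × 1000 mL/L = 513.69 mL.
R = (PIP − Pplat)/V̇ = (36.4 − 23.4) / 0.7667 = 13.0/0.7667 = 16.956 cmH2O·s/L.
C = Vt/(Pplat − PEEP) = 513.69 / (23.4 − 5) = 513.69/18.4 = 27.918 mL/cmH2O.
τ = R × C = 16.956 × 0.02792 L/cmH2O = 0.4734 s.
Fraction remaining at end-expiration = e^(−Te/τ) = e^(−0.77/0.4734) = 0.1966 → 19.66%.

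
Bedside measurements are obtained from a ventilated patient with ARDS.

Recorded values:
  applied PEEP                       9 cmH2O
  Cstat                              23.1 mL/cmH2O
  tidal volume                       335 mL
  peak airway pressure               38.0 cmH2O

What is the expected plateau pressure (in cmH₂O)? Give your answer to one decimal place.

Pplat = PEEP + Vt / Cstat = 9 + 335 / 23.1 = 9 + 14.502 = 23.502 cmH2O.

23.5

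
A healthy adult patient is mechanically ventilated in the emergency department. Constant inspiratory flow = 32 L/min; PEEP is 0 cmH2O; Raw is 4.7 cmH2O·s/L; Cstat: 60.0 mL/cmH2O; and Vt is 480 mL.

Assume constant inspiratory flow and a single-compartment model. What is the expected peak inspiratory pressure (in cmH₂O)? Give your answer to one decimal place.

10.5

Flow: 32 L/min ÷ 60 = 0.5333 L/s.
Equation of motion (constant flow): PIP = Vt/C + R·V̇ + PEEP.
PIP = 480/60.0 + 4.7×0.5333 + 0 = 8.0 + 2.507 + 0 = 10.507 cmH2O.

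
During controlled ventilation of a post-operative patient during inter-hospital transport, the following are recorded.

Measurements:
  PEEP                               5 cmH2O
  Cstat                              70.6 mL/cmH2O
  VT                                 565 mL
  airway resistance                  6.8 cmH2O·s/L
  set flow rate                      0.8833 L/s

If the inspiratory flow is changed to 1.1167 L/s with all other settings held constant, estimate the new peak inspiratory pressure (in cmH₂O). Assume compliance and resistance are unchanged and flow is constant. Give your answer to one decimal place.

PIP = Vt/C + R·V̇ + PEEP (constant-flow equation of motion).
Only the resistive term changes: ΔPIP = R × ΔV̇ = 6.8 × (1.1167 − 0.8833) = 6.8 × 0.2334 = 1.587 cmH2O.
Original PIP = 565/70.6 + 6.8×0.8833 + 5 = 19.009 cmH2O; new PIP = 19.009 + (1.587) = 20.596 cmH2O.

20.6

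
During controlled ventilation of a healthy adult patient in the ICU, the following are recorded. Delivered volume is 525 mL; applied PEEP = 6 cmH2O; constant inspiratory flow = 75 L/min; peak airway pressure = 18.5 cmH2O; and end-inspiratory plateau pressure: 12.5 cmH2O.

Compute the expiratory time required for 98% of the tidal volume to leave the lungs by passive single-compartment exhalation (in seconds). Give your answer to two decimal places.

1.52

Flow: 75 L/min ÷ 60 = 1.25 L/s.
R = (PIP − Pplat)/V̇ = (18.5 − 12.5) / 1.25 = 6.0/1.25 = 4.8 cmH2O·s/L.
C = Vt/(Pplat − PEEP) = 525.0 / (12.5 − 6) = 525.0/6.5 = 80.769 mL/cmH2O.
τ = R × C = 4.8 × 0.08077 L/cmH2O = 0.3877 s.
t = −τ·ln(1 − 0.98) = −0.3877·ln(0.02) = 1.517 s.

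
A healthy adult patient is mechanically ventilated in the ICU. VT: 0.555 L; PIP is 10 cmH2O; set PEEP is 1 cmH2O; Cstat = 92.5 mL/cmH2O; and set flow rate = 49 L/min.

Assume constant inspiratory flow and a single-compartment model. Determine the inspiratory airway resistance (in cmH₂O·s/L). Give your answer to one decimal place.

3.7

Flow: 49 L/min ÷ 60 = 0.8167 L/s.
Equation of motion (constant flow): PIP = Vt/C + R·V̇ + PEEP.
R·V̇ = PIP − Vt/C − PEEP = 10 − 555/92.5 − 1 = 10 − 6.0 − 1 = 3.0 cmH2O.
R = 3.0 / 0.8167 = 3.673 cmH2O·s/L.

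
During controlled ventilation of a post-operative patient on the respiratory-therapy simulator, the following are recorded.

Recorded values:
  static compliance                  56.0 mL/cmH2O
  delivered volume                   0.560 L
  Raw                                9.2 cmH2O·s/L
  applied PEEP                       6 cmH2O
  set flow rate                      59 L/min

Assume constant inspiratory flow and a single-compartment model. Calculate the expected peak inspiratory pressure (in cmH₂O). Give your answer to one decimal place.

25.0

Flow: 59 L/min ÷ 60 = 0.9833 L/s.
Equation of motion (constant flow): PIP = Vt/C + R·V̇ + PEEP.
PIP = 560/56.0 + 9.2×0.9833 + 6 = 10.0 + 9.046 + 6 = 25.046 cmH2O.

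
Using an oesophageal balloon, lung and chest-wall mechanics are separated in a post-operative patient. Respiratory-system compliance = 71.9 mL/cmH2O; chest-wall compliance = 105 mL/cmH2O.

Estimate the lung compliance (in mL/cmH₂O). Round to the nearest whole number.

228

1/CL = 1/Crs − 1/Ccw.
1/CL = 1/71.9 − 1/105 = 0.004384.
CL = 228.1 mL/cmH2O.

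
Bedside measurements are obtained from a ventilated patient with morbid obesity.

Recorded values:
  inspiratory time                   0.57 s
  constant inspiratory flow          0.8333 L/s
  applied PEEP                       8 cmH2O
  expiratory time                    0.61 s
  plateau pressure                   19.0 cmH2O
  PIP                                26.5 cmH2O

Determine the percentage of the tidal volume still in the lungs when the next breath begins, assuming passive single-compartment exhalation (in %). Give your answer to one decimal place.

20.8

Vt = flow × Ti = 0.8333 L/s × 0.57 s × 1000 mL/L = 474.98 mL.
R = (PIP − Pplat)/V̇ = (26.5 − 19.0) / 0.8333 = 7.5/0.8333 = 9.0 cmH2O·s/L.
C = Vt/(Pplat − PEEP) = 474.98 / (19.0 − 8) = 474.98/11.0 = 43.18 mL/cmH2O.
τ = R × C = 9.0 × 0.04318 L/cmH2O = 0.3886 s.
Fraction remaining at end-expiration = e^(−Te/τ) = e^(−0.61/0.3886) = 0.2081 → 20.81%.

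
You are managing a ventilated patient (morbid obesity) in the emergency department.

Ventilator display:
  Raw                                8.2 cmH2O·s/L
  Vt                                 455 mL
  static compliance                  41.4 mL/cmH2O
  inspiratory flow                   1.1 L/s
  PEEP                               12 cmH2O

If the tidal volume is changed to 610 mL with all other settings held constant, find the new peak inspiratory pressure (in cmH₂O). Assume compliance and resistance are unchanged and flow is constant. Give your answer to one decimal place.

35.8

PIP = Vt/C + R·V̇ + PEEP (constant-flow equation of motion).
Only the elastic term changes: ΔPIP = ΔVt / C = (610 − 455) / 41.4 = 3.744 cmH2O.
Original PIP = 455/41.4 + 8.2×1.1 + 12 = 32.01 cmH2O; new PIP = 32.01 + (3.744) = 35.754 cmH2O.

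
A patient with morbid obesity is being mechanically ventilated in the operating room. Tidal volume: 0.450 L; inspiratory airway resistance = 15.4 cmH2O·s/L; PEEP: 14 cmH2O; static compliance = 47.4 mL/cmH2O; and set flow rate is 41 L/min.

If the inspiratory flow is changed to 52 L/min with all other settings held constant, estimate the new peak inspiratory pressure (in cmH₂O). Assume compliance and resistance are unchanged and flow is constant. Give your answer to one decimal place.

Flow: 41 L/min ÷ 60 = 0.6833 L/s.
New flow: 52 L/min ÷ 60 = 0.8667 L/s.
PIP = Vt/C + R·V̇ + PEEP (constant-flow equation of motion).
Only the resistive term changes: ΔPIP = R × ΔV̇ = 15.4 × (0.8667 − 0.6833) = 15.4 × 0.1834 = 2.824 cmH2O.
Original PIP = 450/47.4 + 15.4×0.6833 + 14 = 34.016 cmH2O; new PIP = 34.016 + (2.824) = 36.84 cmH2O.

36.8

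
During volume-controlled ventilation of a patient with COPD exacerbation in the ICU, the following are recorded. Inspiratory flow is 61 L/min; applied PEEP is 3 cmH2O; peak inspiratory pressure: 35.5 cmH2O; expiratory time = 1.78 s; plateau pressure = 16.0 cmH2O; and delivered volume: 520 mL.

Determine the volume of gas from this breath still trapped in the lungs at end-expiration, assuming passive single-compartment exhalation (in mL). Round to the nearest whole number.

51

Flow: 61 L/min ÷ 60 = 1.0167 L/s.
R = (PIP − Pplat)/V̇ = (35.5 − 16.0) / 1.0167 = 19.5/1.0167 = 19.18 cmH2O·s/L.
C = Vt/(Pplat − PEEP) = 520.0 / (16.0 − 3) = 520.0/13.0 = 40.0 mL/cmH2O.
τ = R × C = 19.18 × 0.04 L/cmH2O = 0.7672 s.
Fraction remaining = e^(−Te/τ) = e^(−1.78/0.7672) = 0.09826.
Trapped volume = 520.0 × 0.09826 = 51.095 mL.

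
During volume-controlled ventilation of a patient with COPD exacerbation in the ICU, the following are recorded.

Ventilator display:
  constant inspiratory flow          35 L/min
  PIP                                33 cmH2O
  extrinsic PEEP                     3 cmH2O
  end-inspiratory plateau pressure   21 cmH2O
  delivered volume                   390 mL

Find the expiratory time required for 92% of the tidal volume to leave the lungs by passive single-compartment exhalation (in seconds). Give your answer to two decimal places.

1.13

Flow: 35 L/min ÷ 60 = 0.5833 L/s.
R = (PIP − Pplat)/V̇ = (33 − 21) / 0.5833 = 12.0/0.5833 = 20.573 cmH2O·s/L.
C = Vt/(Pplat − PEEP) = 390.0 / (21 − 3) = 390.0/18.0 = 21.667 mL/cmH2O.
τ = R × C = 20.573 × 0.02167 L/cmH2O = 0.4458 s.
t = −τ·ln(1 − 0.92) = −0.4458·ln(0.08) = 1.126 s.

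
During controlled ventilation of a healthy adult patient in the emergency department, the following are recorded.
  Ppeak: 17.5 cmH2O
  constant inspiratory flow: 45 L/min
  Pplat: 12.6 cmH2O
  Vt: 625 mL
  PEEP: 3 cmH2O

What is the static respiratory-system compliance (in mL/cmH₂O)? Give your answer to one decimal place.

65.1

Cstat = Vt / (Pplat − PEEP) = 625 / (12.6 − 3) = 625 / 9.6 = 65.104 mL/cmH2O.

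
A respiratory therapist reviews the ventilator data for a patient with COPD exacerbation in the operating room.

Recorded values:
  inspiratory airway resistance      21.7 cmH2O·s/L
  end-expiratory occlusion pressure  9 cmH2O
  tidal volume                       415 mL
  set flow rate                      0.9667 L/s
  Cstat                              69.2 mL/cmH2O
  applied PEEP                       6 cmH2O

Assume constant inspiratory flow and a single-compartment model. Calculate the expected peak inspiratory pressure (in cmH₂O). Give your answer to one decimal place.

Total PEEP = 9 cmH2O (set 6 + intrinsic 3); this is the baseline alveolar pressure.
Equation of motion (constant flow): PIP = Vt/C + R·V̇ + PEEP.
PIP = 415/69.2 + 21.7×0.9667 + 9 = 5.997 + 20.977 + 9 = 35.974 cmH2O.

36.0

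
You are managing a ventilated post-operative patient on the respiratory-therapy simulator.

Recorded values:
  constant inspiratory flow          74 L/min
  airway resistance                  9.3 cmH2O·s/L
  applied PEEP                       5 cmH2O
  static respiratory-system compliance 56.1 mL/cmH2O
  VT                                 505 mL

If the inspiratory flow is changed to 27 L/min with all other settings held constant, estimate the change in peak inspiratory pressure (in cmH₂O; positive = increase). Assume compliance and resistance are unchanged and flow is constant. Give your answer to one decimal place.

Flow: 74 L/min ÷ 60 = 1.2333 L/s.
New flow: 27 L/min ÷ 60 = 0.45 L/s.
PIP = Vt/C + R·V̇ + PEEP (constant-flow equation of motion).
Only the resistive term changes: ΔPIP = R × ΔV̇ = 9.3 × (0.45 − 1.2333) = 9.3 × -0.7833 = -7.285 cmH2O.

-7.3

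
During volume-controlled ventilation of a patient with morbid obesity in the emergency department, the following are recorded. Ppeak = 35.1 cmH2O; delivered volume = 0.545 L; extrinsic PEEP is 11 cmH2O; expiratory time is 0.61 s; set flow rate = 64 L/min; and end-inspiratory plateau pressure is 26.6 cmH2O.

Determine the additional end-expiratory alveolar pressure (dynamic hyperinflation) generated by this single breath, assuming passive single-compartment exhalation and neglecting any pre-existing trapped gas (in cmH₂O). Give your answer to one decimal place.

1.7

Flow: 64 L/min ÷ 60 = 1.0667 L/s.
R = (PIP − Pplat)/V̇ = (35.1 − 26.6) / 1.0667 = 8.5/1.0667 = 7.969 cmH2O·s/L.
C = Vt/(Pplat − PEEP) = 545.0 / (26.6 − 11) = 545.0/15.6 = 34.936 mL/cmH2O.
τ = R × C = 7.969 × 0.03494 L/cmH2O = 0.2784 s.
Fraction remaining = e^(−Te/τ) = e^(−0.61/0.2784) = 0.1118; trapped volume = 545.0 × 0.1118 = 60.931 mL.
Additional alveolar pressure from trapping ≈ V_trapped / C = 60.931 / 34.936 = 1.744 cmH2O.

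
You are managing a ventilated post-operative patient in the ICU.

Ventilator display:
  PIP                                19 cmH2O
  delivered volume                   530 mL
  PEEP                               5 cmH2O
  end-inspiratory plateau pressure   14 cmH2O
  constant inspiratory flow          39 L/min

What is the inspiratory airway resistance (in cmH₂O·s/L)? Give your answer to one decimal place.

7.7

Flow: 39 L/min ÷ 60 = 0.65 L/s.
Raw = (PIP − Pplat) / flow = (19 − 14) / 0.65 = 5.0 / 0.65 = 7.692 cmH2O·s/L.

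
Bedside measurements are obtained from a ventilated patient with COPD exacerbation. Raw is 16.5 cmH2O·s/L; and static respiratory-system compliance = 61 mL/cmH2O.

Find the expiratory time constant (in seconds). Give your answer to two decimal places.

1.01

τ = R × C = 16.5 × 61 mL/cmH2O = 16.5 × 0.061 L/cmH2O = 1.007 s.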